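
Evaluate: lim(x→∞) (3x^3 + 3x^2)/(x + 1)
This is an ∞/∞ indeterminate form.

Apply L'Hôpital's rule: differentiate numerator and denominator separately.
  f(x) = 3·x^3 + 3·x^2   ⇒   f'(x) = 9·x^2 + 6·x
  g(x) = x + 1   ⇒   g'(x) = 1
  lim(x→∞) f'(x)/g'(x) = lim(x→∞) (9·x^2 + 6·x)/(1)
  = ∞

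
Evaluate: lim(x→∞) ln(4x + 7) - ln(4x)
This is an ∞-∞ indeterminate form.

Combine fractions or rationalize to convert ∞-∞ to 0/0 form:
  lim(x→∞) ln(4x + 7) - ln(4x) = 0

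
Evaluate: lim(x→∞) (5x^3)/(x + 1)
This is an ∞/∞ indeterminate form.

Apply L'Hôpital's rule: differentiate numerator and denominator separately.
  f(x) = 5·x^3   ⇒   f'(x) = 15·x^2
  g(x) = x + 1   ⇒   g'(x) = 1
  lim(x→∞) f'(x)/g'(x) = lim(x→∞) (15·x^2)/(1)
  = ∞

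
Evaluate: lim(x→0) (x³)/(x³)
This is a 0/0 indeterminate form.

Apply L'Hôpital's rule: differentiate numerator and denominator separately.
  f(x) = x^3   ⇒   f'(x) = 3·x^2
  g(x) = x^3   ⇒   g'(x) = 3·x^2
  lim(x→0) f'(x)/g'(x) = lim(x→0) (3·x^2)/(3·x^2)
  = 1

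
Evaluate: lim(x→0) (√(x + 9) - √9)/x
This is a standard limit.

Factor or rationalize the expression:
  lim(x→0) (√(x + 9) - √9)/x = 1/6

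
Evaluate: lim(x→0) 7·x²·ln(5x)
This is a 0·∞ indeterminate form.

Rewrite 0·∞ as a quotient (0/0 or ∞/∞ form), then apply L'Hôpital's rule:
  lim(x→0) 7·x²·ln(5x) = 0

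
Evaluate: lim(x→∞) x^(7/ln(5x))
This is an exponential indeterminate form.

For exponential indeterminate forms, take the natural log:
  Let L = lim(x→∞) x^(7/ln(5x))
  Then ln(L) = lim(x→∞) [exponent × ln(base)]
  Evaluate using L'Hôpital or standard limits, then exponentiate.
  L = e^(7)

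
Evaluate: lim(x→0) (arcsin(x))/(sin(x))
This is a 0/0 indeterminate form.

Apply L'Hôpital's rule: differentiate numerator and denominator separately.
  f(x) = asin(x)   ⇒   f'(x) = 1/sqrt(1 - x^2)
  g(x) = sin(x)   ⇒   g'(x) = cos(x)
  lim(x→0) f'(x)/g'(x) = lim(x→0) (1/sqrt(1 - x^2))/(cos(x))
  = 1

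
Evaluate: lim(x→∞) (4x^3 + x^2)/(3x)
This is an ∞/∞ indeterminate form.

Apply L'Hôpital's rule: differentiate numerator and denominator separately.
  f(x) = 4·x^3 + x^2   ⇒   f'(x) = 12·x^2 + 2·x
  g(x) = 3·x   ⇒   g'(x) = 3
  lim(x→∞) f'(x)/g'(x) = lim(x→∞) (12·x^2 + 2·x)/(3)
  = ∞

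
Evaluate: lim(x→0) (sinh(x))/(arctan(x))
This is a 0/0 indeterminate form.

Apply L'Hôpital's rule: differentiate numerator and denominator separately.
  f(x) = sinh(x)   ⇒   f'(x) = cosh(x)
  g(x) = atan(x)   ⇒   g'(x) = 1/(x^2 + 1)
  lim(x→0) f'(x)/g'(x) = lim(x→0) (cosh(x))/(1/(x^2 + 1))
  = 1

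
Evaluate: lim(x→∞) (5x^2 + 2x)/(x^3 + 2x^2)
This is an ∞/∞ indeterminate form.

Apply L'Hôpital's rule: differentiate numerator and denominator separately.
  f(x) = 5·x^2 + 2·x   ⇒   f'(x) = 10·x + 2
  g(x) = x^3 + 2·x^2   ⇒   g'(x) = 3·x^2 + 4·x
  lim(x→∞) f'(x)/g'(x) = lim(x→∞) (10·x + 2)/(3·x^2 + 4·x)
  = 0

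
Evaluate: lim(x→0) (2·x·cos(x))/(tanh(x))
This is a 0/0 indeterminate form.

Apply L'Hôpital's rule: differentiate numerator and denominator separately.
  f(x) = 2·x·cos(x)   ⇒   f'(x) = -2·x·sin(x) + 2·cos(x)
  g(x) = tanh(x)   ⇒   g'(x) = 1 - tanh(x)^2
  lim(x→0) f'(x)/g'(x) = lim(x→0) (-2·x·sin(x) + 2·cos(x))/(1 - tanh(x)^2)
  = 2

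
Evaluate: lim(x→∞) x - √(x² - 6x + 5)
This is an ∞-∞ indeterminate form.

Combine fractions or rationalize to convert ∞-∞ to 0/0 form:
  lim(x→∞) x - √(x² - 6x + 5) = 3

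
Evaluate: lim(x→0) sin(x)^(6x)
This is an exponential indeterminate form.

For exponential indeterminate forms, take the natural log:
  Let L = lim(x→0) sin(x)^(6x)
  Then ln(L) = lim(x→0) [exponent × ln(base)]
  Evaluate using L'Hôpital or standard limits, then exponentiate.
  L = 1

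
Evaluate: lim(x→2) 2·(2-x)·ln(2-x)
This is a 0·∞ indeterminate form.

Rewrite 0·∞ as a quotient (0/0 or ∞/∞ form), then apply L'Hôpital's rule:
  lim(x→2) 2·(2-x)·ln(2-x) = 0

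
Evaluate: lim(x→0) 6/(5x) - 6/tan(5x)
This is an ∞-∞ indeterminate form.

Combine fractions or rationalize to convert ∞-∞ to 0/0 form:
  lim(x→0) 6/(5x) - 6/tan(5x) = 0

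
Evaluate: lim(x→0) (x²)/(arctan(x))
This is a 0/0 indeterminate form.

Apply L'Hôpital's rule: differentiate numerator and denominator separately.
  f(x) = x^2   ⇒   f'(x) = 2·x
  g(x) = atan(x)   ⇒   g'(x) = 1/(x^2 + 1)
  lim(x→0) f'(x)/g'(x) = lim(x→0) (2·x)/(1/(x^2 + 1))
  = 0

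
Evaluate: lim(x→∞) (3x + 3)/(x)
This is an ∞/∞ indeterminate form.

Apply L'Hôpital's rule: differentiate numerator and denominator separately.
  f(x) = 3·x + 3   ⇒   f'(x) = 3
  g(x) = x   ⇒   g'(x) = 1
  lim(x→∞) f'(x)/g'(x) = lim(x→∞) (3)/(1)
  = 3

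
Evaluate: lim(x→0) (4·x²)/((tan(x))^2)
This is a 0/0 indeterminate form.

Apply L'Hôpital's rule: differentiate numerator and denominator separately.
  f(x) = 4·x^2   ⇒   f'(x) = 8·x
  g(x) = tan(x)^2   ⇒   g'(x) = (2·tan(x)^2 + 2)·tan(x)
  lim(x→0) f'(x)/g'(x) = lim(x→0) (8·x)/((2·tan(x)^2 + 2)·tan(x))
  = 4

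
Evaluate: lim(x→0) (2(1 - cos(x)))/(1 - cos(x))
This is a 0/0 indeterminate form.

Apply L'Hôpital's rule: differentiate numerator and denominator separately.
  f(x) = 2 - 2·cos(x)   ⇒   f'(x) = 2·sin(x)
  g(x) = 1 - cos(x)   ⇒   g'(x) = sin(x)
  lim(x→0) f'(x)/g'(x) = lim(x→0) (2·sin(x))/(sin(x))
  = 2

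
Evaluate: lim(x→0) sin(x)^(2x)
This is an exponential indeterminate form.

For exponential indeterminate forms, take the natural log:
  Let L = lim(x→0) sin(x)^(2x)
  Then ln(L) = lim(x→0) [exponent × ln(base)]
  Evaluate using L'Hôpital or standard limits, then exponentiate.
  L = 1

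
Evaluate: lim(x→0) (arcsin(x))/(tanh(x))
This is a 0/0 indeterminate form.

Apply L'Hôpital's rule: differentiate numerator and denominator separately.
  f(x) = asin(x)   ⇒   f'(x) = 1/sqrt(1 - x^2)
  g(x) = tanh(x)   ⇒   g'(x) = 1 - tanh(x)^2
  lim(x→0) f'(x)/g'(x) = lim(x→0) (1/sqrt(1 - x^2))/(1 - tanh(x)^2)
  = 1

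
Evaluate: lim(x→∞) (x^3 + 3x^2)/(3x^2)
This is an ∞/∞ indeterminate form.

Apply L'Hôpital's rule: differentiate numerator and denominator separately.
  f(x) = x^3 + 3·x^2   ⇒   f'(x) = 3·x^2 + 6·x
  g(x) = 3·x^2   ⇒   g'(x) = 6·x
  lim(x→∞) f'(x)/g'(x) = lim(x→∞) (3·x^2 + 6·x)/(6·x)
  = ∞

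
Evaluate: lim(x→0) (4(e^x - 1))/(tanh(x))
This is a 0/0 indeterminate form.

Apply L'Hôpital's rule: differentiate numerator and denominator separately.
  f(x) = 4·e^(x) - 4   ⇒   f'(x) = 4·e^(x)
  g(x) = tanh(x)   ⇒   g'(x) = 1 - tanh(x)^2
  lim(x→0) f'(x)/g'(x) = lim(x→0) (4·e^(x))/(1 - tanh(x)^2)
  = 4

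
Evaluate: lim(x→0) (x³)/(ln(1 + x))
This is a 0/0 indeterminate form.

Apply L'Hôpital's rule: differentiate numerator and denominator separately.
  f(x) = x^3   ⇒   f'(x) = 3·x^2
  g(x) = ln(x + 1)   ⇒   g'(x) = 1/(x + 1)
  lim(x→0) f'(x)/g'(x) = lim(x→0) (3·x^2)/(1/(x + 1))
  = 0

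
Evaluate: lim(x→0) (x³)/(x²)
This is a 0/0 indeterminate form.

Apply L'Hôpital's rule: differentiate numerator and denominator separately.
  f(x) = x^3   ⇒   f'(x) = 3·x^2
  g(x) = x^2   ⇒   g'(x) = 2·x
  lim(x→0) f'(x)/g'(x) = lim(x→0) (3·x^2)/(2·x)
  = 0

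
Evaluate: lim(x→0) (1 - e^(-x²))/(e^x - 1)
This is a 0/0 indeterminate form.

Apply L'Hôpital's rule: differentiate numerator and denominator separately.
  f(x) = 1 - e^(-x^2)   ⇒   f'(x) = 2·x·e^(-x^2)
  g(x) = e^(x) - 1   ⇒   g'(x) = e^(x)
  lim(x→0) f'(x)/g'(x) = lim(x→0) (2·x·e^(-x^2))/(e^(x))
  = 0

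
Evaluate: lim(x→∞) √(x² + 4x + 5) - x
This is an ∞-∞ indeterminate form.

Combine fractions or rationalize to convert ∞-∞ to 0/0 form:
  lim(x→∞) √(x² + 4x + 5) - x = 2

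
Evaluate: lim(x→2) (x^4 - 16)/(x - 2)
This is a standard limit.

Factor or rationalize the expression:
  lim(x→2) (x^4 - 16)/(x - 2) = 32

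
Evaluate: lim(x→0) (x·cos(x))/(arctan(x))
This is a 0/0 indeterminate form.

Apply L'Hôpital's rule: differentiate numerator and denominator separately.
  f(x) = x·cos(x)   ⇒   f'(x) = -x·sin(x) + cos(x)
  g(x) = atan(x)   ⇒   g'(x) = 1/(x^2 + 1)
  lim(x→0) f'(x)/g'(x) = lim(x→0) (-x·sin(x) + cos(x))/(1/(x^2 + 1))
  = 1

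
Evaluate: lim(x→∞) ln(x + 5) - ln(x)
This is an ∞-∞ indeterminate form.

Combine fractions or rationalize to convert ∞-∞ to 0/0 form:
  lim(x→∞) ln(x + 5) - ln(x) = 0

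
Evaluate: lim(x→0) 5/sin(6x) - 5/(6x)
This is an ∞-∞ indeterminate form.

Combine fractions or rationalize to convert ∞-∞ to 0/0 form:
  lim(x→0) 5/sin(6x) - 5/(6x) = 0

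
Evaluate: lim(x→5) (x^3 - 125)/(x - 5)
This is a standard limit.

Factor or rationalize the expression:
  lim(x→5) (x^3 - 125)/(x - 5) = 75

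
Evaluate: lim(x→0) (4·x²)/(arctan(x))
This is a 0/0 indeterminate form.

Apply L'Hôpital's rule: differentiate numerator and denominator separately.
  f(x) = 4·x^2   ⇒   f'(x) = 8·x
  g(x) = atan(x)   ⇒   g'(x) = 1/(x^2 + 1)
  lim(x→0) f'(x)/g'(x) = lim(x→0) (8·x)/(1/(x^2 + 1))
  = 0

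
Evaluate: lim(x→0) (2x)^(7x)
This is an exponential indeterminate form.

For exponential indeterminate forms, take the natural log:
  Let L = lim(x→0) (2x)^(7x)
  Then ln(L) = lim(x→0) [exponent × ln(base)]
  Evaluate using L'Hôpital or standard limits, then exponentiate.
  L = 1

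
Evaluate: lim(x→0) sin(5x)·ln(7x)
This is a 0·∞ indeterminate form.

Rewrite 0·∞ as a quotient (0/0 or ∞/∞ form), then apply L'Hôpital's rule:
  lim(x→0) sin(5x)·ln(7x) = 0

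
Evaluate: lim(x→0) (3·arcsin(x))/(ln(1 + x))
This is a 0/0 indeterminate form.

Apply L'Hôpital's rule: differentiate numerator and denominator separately.
  f(x) = 3·asin(x)   ⇒   f'(x) = 3/sqrt(1 - x^2)
  g(x) = ln(x + 1)   ⇒   g'(x) = 1/(x + 1)
  lim(x→0) f'(x)/g'(x) = lim(x→0) (3/sqrt(1 - x^2))/(1/(x + 1))
  = 3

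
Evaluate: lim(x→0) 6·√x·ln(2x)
This is a 0·∞ indeterminate form.

Rewrite 0·∞ as a quotient (0/0 or ∞/∞ form), then apply L'Hôpital's rule:
  lim(x→0) 6·√x·ln(2x) = 0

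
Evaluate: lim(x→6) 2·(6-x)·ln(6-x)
This is a 0·∞ indeterminate form.

Rewrite 0·∞ as a quotient (0/0 or ∞/∞ form), then apply L'Hôpital's rule:
  lim(x→6) 2·(6-x)·ln(6-x) = 0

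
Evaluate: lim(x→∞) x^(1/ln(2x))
This is an exponential indeterminate form.

For exponential indeterminate forms, take the natural log:
  Let L = lim(x→∞) x^(1/ln(2x))
  Then ln(L) = lim(x→∞) [exponent × ln(base)]
  Evaluate using L'Hôpital or standard limits, then exponentiate.
  L = e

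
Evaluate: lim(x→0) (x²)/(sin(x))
This is a 0/0 indeterminate form.

Apply L'Hôpital's rule: differentiate numerator and denominator separately.
  f(x) = x^2   ⇒   f'(x) = 2·x
  g(x) = sin(x)   ⇒   g'(x) = cos(x)
  lim(x→0) f'(x)/g'(x) = lim(x→0) (2·x)/(cos(x))
  = 0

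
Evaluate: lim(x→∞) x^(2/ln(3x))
This is an exponential indeterminate form.

For exponential indeterminate forms, take the natural log:
  Let L = lim(x→∞) x^(2/ln(3x))
  Then ln(L) = lim(x→∞) [exponent × ln(base)]
  Evaluate using L'Hôpital or standard limits, then exponentiate.
  L = e²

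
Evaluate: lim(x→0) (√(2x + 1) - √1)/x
This is a standard limit.

Factor or rationalize the expression:
  lim(x→0) (√(2x + 1) - √1)/x = 1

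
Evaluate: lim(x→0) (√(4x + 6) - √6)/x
This is a standard limit.

Factor or rationalize the expression:
  lim(x→0) (√(4x + 6) - √6)/x = sqrt(6)/3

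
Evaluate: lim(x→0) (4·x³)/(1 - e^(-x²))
This is a 0/0 indeterminate form.

Apply L'Hôpital's rule: differentiate numerator and denominator separately.
  f(x) = 4·x^3   ⇒   f'(x) = 12·x^2
  g(x) = 1 - e^(-x^2)   ⇒   g'(x) = 2·x·e^(-x^2)
  lim(x→0) f'(x)/g'(x) = lim(x→0) (12·x^2)/(2·x·e^(-x^2))
  = 0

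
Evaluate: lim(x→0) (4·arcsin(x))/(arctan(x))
This is a 0/0 indeterminate form.

Apply L'Hôpital's rule: differentiate numerator and denominator separately.
  f(x) = 4·asin(x)   ⇒   f'(x) = 4/sqrt(1 - x^2)
  g(x) = atan(x)   ⇒   g'(x) = 1/(x^2 + 1)
  lim(x→0) f'(x)/g'(x) = lim(x→0) (4/sqrt(1 - x^2))/(1/(x^2 + 1))
  = 4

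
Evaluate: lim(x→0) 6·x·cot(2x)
This is a 0·∞ indeterminate form.

Rewrite 0·∞ as a quotient (0/0 or ∞/∞ form), then apply L'Hôpital's rule:
  lim(x→0) 6·x·cot(2x) = 3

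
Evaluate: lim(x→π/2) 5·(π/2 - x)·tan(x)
This is a 0·∞ indeterminate form.

Rewrite 0·∞ as a quotient (0/0 or ∞/∞ form), then apply L'Hôpital's rule:
  lim(x→π/2) 5·(π/2 - x)·tan(x) = 5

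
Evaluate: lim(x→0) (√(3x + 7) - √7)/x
This is a standard limit.

Factor or rationalize the expression:
  lim(x→0) (√(3x + 7) - √7)/x = 3·sqrt(7)/14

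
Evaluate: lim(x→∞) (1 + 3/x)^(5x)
This is an exponential indeterminate form.

For exponential indeterminate forms, take the natural log:
  Let L = lim(x→∞) (1 + 3/x)^(5x)
  Then ln(L) = lim(x→∞) [exponent × ln(base)]
  Evaluate using L'Hôpital or standard limits, then exponentiate.
  L = e^(15)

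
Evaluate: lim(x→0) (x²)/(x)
This is a 0/0 indeterminate form.

Apply L'Hôpital's rule: differentiate numerator and denominator separately.
  f(x) = x^2   ⇒   f'(x) = 2·x
  g(x) = x   ⇒   g'(x) = 1
  lim(x→0) f'(x)/g'(x) = lim(x→0) (2·x)/(1)
  = 0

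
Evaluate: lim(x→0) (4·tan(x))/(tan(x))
This is a 0/0 indeterminate form.

Apply L'Hôpital's rule: differentiate numerator and denominator separately.
  f(x) = 4·tan(x)   ⇒   f'(x) = 4·tan(x)^2 + 4
  g(x) = tan(x)   ⇒   g'(x) = tan(x)^2 + 1
  lim(x→0) f'(x)/g'(x) = lim(x→0) (4·tan(x)^2 + 4)/(tan(x)^2 + 1)
  = 4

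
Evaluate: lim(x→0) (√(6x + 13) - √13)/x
This is a standard limit.

Factor or rationalize the expression:
  lim(x→0) (√(6x + 13) - √13)/x = 3·sqrt(13)/13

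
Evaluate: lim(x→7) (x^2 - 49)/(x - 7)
This is a standard limit.

Factor or rationalize the expression:
  lim(x→7) (x^2 - 49)/(x - 7) = 14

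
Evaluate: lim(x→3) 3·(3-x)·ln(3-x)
This is a 0·∞ indeterminate form.

Rewrite 0·∞ as a quotient (0/0 or ∞/∞ form), then apply L'Hôpital's rule:
  lim(x→3) 3·(3-x)·ln(3-x) = 0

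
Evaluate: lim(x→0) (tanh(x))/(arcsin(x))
This is a 0/0 indeterminate form.

Apply L'Hôpital's rule: differentiate numerator and denominator separately.
  f(x) = tanh(x)   ⇒   f'(x) = 1 - tanh(x)^2
  g(x) = asin(x)   ⇒   g'(x) = 1/sqrt(1 - x^2)
  lim(x→0) f'(x)/g'(x) = lim(x→0) (1 - tanh(x)^2)/(1/sqrt(1 - x^2))
  = 1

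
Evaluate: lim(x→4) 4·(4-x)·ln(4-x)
This is a 0·∞ indeterminate form.

Rewrite 0·∞ as a quotient (0/0 or ∞/∞ form), then apply L'Hôpital's rule:
  lim(x→4) 4·(4-x)·ln(4-x) = 0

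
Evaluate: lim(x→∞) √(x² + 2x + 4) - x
This is an ∞-∞ indeterminate form.

Combine fractions or rationalize to convert ∞-∞ to 0/0 form:
  lim(x→∞) √(x² + 2x + 4) - x = 1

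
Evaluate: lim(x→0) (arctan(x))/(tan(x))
This is a 0/0 indeterminate form.

Apply L'Hôpital's rule: differentiate numerator and denominator separately.
  f(x) = atan(x)   ⇒   f'(x) = 1/(x^2 + 1)
  g(x) = tan(x)   ⇒   g'(x) = tan(x)^2 + 1
  lim(x→0) f'(x)/g'(x) = lim(x→0) (1/(x^2 + 1))/(tan(x)^2 + 1)
  = 1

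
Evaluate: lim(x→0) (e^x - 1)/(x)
This is a 0/0 indeterminate form.

Apply L'Hôpital's rule: differentiate numerator and denominator separately.
  f(x) = e^(x) - 1   ⇒   f'(x) = e^(x)
  g(x) = x   ⇒   g'(x) = 1
  lim(x→0) f'(x)/g'(x) = lim(x→0) (e^(x))/(1)
  = 1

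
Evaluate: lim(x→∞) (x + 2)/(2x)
This is an ∞/∞ indeterminate form.

Apply L'Hôpital's rule: differentiate numerator and denominator separately.
  f(x) = x + 2   ⇒   f'(x) = 1
  g(x) = 2·x   ⇒   g'(x) = 2
  lim(x→∞) f'(x)/g'(x) = lim(x→∞) (1)/(2)
  = 1/2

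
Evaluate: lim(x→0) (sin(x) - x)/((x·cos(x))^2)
This is a 0/0 indeterminate form.

Apply L'Hôpital's rule: differentiate numerator and denominator separately.
  f(x) = -x + sin(x)   ⇒   f'(x) = cos(x) - 1
  g(x) = x^2·cos(x)^2   ⇒   g'(x) = -2·x^2·sin(x)·cos(x) + 2·x·cos(x)^2
  lim(x→0) f'(x)/g'(x) = lim(x→0) (cos(x) - 1)/(-2·x^2·sin(x)·cos(x) + 2·x·cos(x)^2)
  = 0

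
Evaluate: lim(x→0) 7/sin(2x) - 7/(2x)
This is an ∞-∞ indeterminate form.

Combine fractions or rationalize to convert ∞-∞ to 0/0 form:
  lim(x→0) 7/sin(2x) - 7/(2x) = 0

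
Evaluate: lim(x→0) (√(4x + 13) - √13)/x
This is a standard limit.

Factor or rationalize the expression:
  lim(x→0) (√(4x + 13) - √13)/x = 2·sqrt(13)/13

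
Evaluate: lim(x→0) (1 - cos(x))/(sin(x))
This is a 0/0 indeterminate form.

Apply L'Hôpital's rule: differentiate numerator and denominator separately.
  f(x) = 1 - cos(x)   ⇒   f'(x) = sin(x)
  g(x) = sin(x)   ⇒   g'(x) = cos(x)
  lim(x→0) f'(x)/g'(x) = lim(x→0) (sin(x))/(cos(x))
  = 0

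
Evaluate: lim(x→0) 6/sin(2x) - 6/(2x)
This is an ∞-∞ indeterminate form.

Combine fractions or rationalize to convert ∞-∞ to 0/0 form:
  lim(x→0) 6/sin(2x) - 6/(2x) = 0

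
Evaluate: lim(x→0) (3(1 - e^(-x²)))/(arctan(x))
This is a 0/0 indeterminate form.

Apply L'Hôpital's rule: differentiate numerator and denominator separately.
  f(x) = 3 - 3·e^(-x^2)   ⇒   f'(x) = 6·x·e^(-x^2)
  g(x) = atan(x)   ⇒   g'(x) = 1/(x^2 + 1)
  lim(x→0) f'(x)/g'(x) = lim(x→0) (6·x·e^(-x^2))/(1/(x^2 + 1))
  = 0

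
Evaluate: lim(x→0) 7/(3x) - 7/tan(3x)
This is an ∞-∞ indeterminate form.

Combine fractions or rationalize to convert ∞-∞ to 0/0 form:
  lim(x→0) 7/(3x) - 7/tan(3x) = 0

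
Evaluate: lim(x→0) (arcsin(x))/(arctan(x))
This is a 0/0 indeterminate form.

Apply L'Hôpital's rule: differentiate numerator and denominator separately.
  f(x) = asin(x)   ⇒   f'(x) = 1/sqrt(1 - x^2)
  g(x) = atan(x)   ⇒   g'(x) = 1/(x^2 + 1)
  lim(x→0) f'(x)/g'(x) = lim(x→0) (1/sqrt(1 - x^2))/(1/(x^2 + 1))
  = 1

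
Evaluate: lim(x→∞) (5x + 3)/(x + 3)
This is an ∞/∞ indeterminate form.

Apply L'Hôpital's rule: differentiate numerator and denominator separately.
  f(x) = 5·x + 3   ⇒   f'(x) = 5
  g(x) = x + 3   ⇒   g'(x) = 1
  lim(x→∞) f'(x)/g'(x) = lim(x→∞) (5)/(1)
  = 5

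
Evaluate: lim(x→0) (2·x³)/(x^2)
This is a 0/0 indeterminate form.

Apply L'Hôpital's rule: differentiate numerator and denominator separately.
  f(x) = 2·x^3   ⇒   f'(x) = 6·x^2
  g(x) = x^2   ⇒   g'(x) = 2·x
  lim(x→0) f'(x)/g'(x) = lim(x→0) (6·x^2)/(2·x)
  = 0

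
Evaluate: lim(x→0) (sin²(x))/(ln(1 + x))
This is a 0/0 indeterminate form.

Apply L'Hôpital's rule: differentiate numerator and denominator separately.
  f(x) = sin(x)^2   ⇒   f'(x) = 2·sin(x)·cos(x)
  g(x) = ln(x + 1)   ⇒   g'(x) = 1/(x + 1)
  lim(x→0) f'(x)/g'(x) = lim(x→0) (2·sin(x)·cos(x))/(1/(x + 1))
  = 0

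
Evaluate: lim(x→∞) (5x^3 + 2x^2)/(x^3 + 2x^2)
This is an ∞/∞ indeterminate form.

Apply L'Hôpital's rule: differentiate numerator and denominator separately.
  f(x) = 5·x^3 + 2·x^2   ⇒   f'(x) = 15·x^2 + 4·x
  g(x) = x^3 + 2·x^2   ⇒   g'(x) = 3·x^2 + 4·x
  lim(x→∞) f'(x)/g'(x) = lim(x→∞) (15·x^2 + 4·x)/(3·x^2 + 4·x)
  = 5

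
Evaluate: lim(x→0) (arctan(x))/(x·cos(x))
This is a 0/0 indeterminate form.

Apply L'Hôpital's rule: differentiate numerator and denominator separately.
  f(x) = atan(x)   ⇒   f'(x) = 1/(x^2 + 1)
  g(x) = x·cos(x)   ⇒   g'(x) = -x·sin(x) + cos(x)
  lim(x→0) f'(x)/g'(x) = lim(x→0) (1/(x^2 + 1))/(-x·sin(x) + cos(x))
  = 1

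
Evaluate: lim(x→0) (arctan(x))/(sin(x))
This is a 0/0 indeterminate form.

Apply L'Hôpital's rule: differentiate numerator and denominator separately.
  f(x) = atan(x)   ⇒   f'(x) = 1/(x^2 + 1)
  g(x) = sin(x)   ⇒   g'(x) = cos(x)
  lim(x→0) f'(x)/g'(x) = lim(x→0) (1/(x^2 + 1))/(cos(x))
  = 1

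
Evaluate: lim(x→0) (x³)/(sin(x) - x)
This is a 0/0 indeterminate form.

Apply L'Hôpital's rule: differentiate numerator and denominator separately.
  f(x) = x^3   ⇒   f'(x) = 3·x^2
  g(x) = -x + sin(x)   ⇒   g'(x) = cos(x) - 1
  lim(x→0) f'(x)/g'(x) = lim(x→0) (3·x^2)/(cos(x) - 1)
  = -6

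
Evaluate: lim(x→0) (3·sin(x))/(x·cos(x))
This is a 0/0 indeterminate form.

Apply L'Hôpital's rule: differentiate numerator and denominator separately.
  f(x) = 3·sin(x)   ⇒   f'(x) = 3·cos(x)
  g(x) = x·cos(x)   ⇒   g'(x) = -x·sin(x) + cos(x)
  lim(x→0) f'(x)/g'(x) = lim(x→0) (3·cos(x))/(-x·sin(x) + cos(x))
  = 3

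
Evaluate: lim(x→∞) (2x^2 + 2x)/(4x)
This is an ∞/∞ indeterminate form.

Apply L'Hôpital's rule: differentiate numerator and denominator separately.
  f(x) = 2·x^2 + 2·x   ⇒   f'(x) = 4·x + 2
  g(x) = 4·x   ⇒   g'(x) = 4
  lim(x→∞) f'(x)/g'(x) = lim(x→∞) (4·x + 2)/(4)
  = ∞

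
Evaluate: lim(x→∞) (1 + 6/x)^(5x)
This is an exponential indeterminate form.

For exponential indeterminate forms, take the natural log:
  Let L = lim(x→∞) (1 + 6/x)^(5x)
  Then ln(L) = lim(x→∞) [exponent × ln(base)]
  Evaluate using L'Hôpital or standard limits, then exponentiate.
  L = e^(30)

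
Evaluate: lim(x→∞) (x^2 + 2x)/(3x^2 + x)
This is an ∞/∞ indeterminate form.

Apply L'Hôpital's rule: differentiate numerator and denominator separately.
  f(x) = x^2 + 2·x   ⇒   f'(x) = 2·x + 2
  g(x) = 3·x^2 + x   ⇒   g'(x) = 6·x + 1
  lim(x→∞) f'(x)/g'(x) = lim(x→∞) (2·x + 2)/(6·x + 1)
  = 1/3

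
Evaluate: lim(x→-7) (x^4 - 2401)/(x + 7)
This is a standard limit.

Factor or rationalize the expression:
  lim(x→-7) (x^4 - 2401)/(x + 7) = -1372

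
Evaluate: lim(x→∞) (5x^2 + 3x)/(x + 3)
This is an ∞/∞ indeterminate form.

Apply L'Hôpital's rule: differentiate numerator and denominator separately.
  f(x) = 5·x^2 + 3·x   ⇒   f'(x) = 10·x + 3
  g(x) = x + 3   ⇒   g'(x) = 1
  lim(x→∞) f'(x)/g'(x) = lim(x→∞) (10·x + 3)/(1)
  = ∞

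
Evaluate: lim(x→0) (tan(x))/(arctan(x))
This is a 0/0 indeterminate form.

Apply L'Hôpital's rule: differentiate numerator and denominator separately.
  f(x) = tan(x)   ⇒   f'(x) = tan(x)^2 + 1
  g(x) = atan(x)   ⇒   g'(x) = 1/(x^2 + 1)
  lim(x→0) f'(x)/g'(x) = lim(x→0) (tan(x)^2 + 1)/(1/(x^2 + 1))
  = 1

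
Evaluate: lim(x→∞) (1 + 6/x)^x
This is an exponential indeterminate form.

For exponential indeterminate forms, take the natural log:
  Let L = lim(x→∞) (1 + 6/x)^x
  Then ln(L) = lim(x→∞) [exponent × ln(base)]
  Evaluate using L'Hôpital or standard limits, then exponentiate.
  L = e^(6)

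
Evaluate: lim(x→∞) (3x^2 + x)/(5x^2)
This is an ∞/∞ indeterminate form.

Apply L'Hôpital's rule: differentiate numerator and denominator separately.
  f(x) = 3·x^2 + x   ⇒   f'(x) = 6·x + 1
  g(x) = 5·x^2   ⇒   g'(x) = 10·x
  lim(x→∞) f'(x)/g'(x) = lim(x→∞) (6·x + 1)/(10·x)
  = 3/5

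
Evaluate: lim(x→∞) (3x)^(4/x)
This is an exponential indeterminate form.

For exponential indeterminate forms, take the natural log:
  Let L = lim(x→∞) (3x)^(4/x)
  Then ln(L) = lim(x→∞) [exponent × ln(base)]
  Evaluate using L'Hôpital or standard limits, then exponentiate.
  L = 1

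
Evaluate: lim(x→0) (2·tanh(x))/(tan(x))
This is a 0/0 indeterminate form.

Apply L'Hôpital's rule: differentiate numerator and denominator separately.
  f(x) = 2·tanh(x)   ⇒   f'(x) = 2 - 2·tanh(x)^2
  g(x) = tan(x)   ⇒   g'(x) = tan(x)^2 + 1
  lim(x→0) f'(x)/g'(x) = lim(x→0) (2 - 2·tanh(x)^2)/(tan(x)^2 + 1)
  = 2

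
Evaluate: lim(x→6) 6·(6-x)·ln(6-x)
This is a 0·∞ indeterminate form.

Rewrite 0·∞ as a quotient (0/0 or ∞/∞ form), then apply L'Hôpital's rule:
  lim(x→6) 6·(6-x)·ln(6-x) = 0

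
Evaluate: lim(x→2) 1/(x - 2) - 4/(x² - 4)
This is an ∞-∞ indeterminate form.

Combine fractions or rationalize to convert ∞-∞ to 0/0 form:
  lim(x→2) 1/(x - 2) - 4/(x² - 4) = 1/4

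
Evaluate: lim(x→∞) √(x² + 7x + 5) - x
This is an ∞-∞ indeterminate form.

Combine fractions or rationalize to convert ∞-∞ to 0/0 form:
  lim(x→∞) √(x² + 7x + 5) - x = 7/2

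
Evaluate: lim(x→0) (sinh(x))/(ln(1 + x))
This is a 0/0 indeterminate form.

Apply L'Hôpital's rule: differentiate numerator and denominator separately.
  f(x) = sinh(x)   ⇒   f'(x) = cosh(x)
  g(x) = ln(x + 1)   ⇒   g'(x) = 1/(x + 1)
  lim(x→0) f'(x)/g'(x) = lim(x→0) (cosh(x))/(1/(x + 1))
  = 1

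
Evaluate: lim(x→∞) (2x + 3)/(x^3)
This is an ∞/∞ indeterminate form.

Apply L'Hôpital's rule: differentiate numerator and denominator separately.
  f(x) = 2·x + 3   ⇒   f'(x) = 2
  g(x) = x^3   ⇒   g'(x) = 3·x^2
  lim(x→∞) f'(x)/g'(x) = lim(x→∞) (2)/(3·x^2)
  = 0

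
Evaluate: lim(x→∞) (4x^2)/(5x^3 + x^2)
This is an ∞/∞ indeterminate form.

Apply L'Hôpital's rule: differentiate numerator and denominator separately.
  f(x) = 4·x^2   ⇒   f'(x) = 8·x
  g(x) = 5·x^3 + x^2   ⇒   g'(x) = 15·x^2 + 2·x
  lim(x→∞) f'(x)/g'(x) = lim(x→∞) (8·x)/(15·x^2 + 2·x)
  = 0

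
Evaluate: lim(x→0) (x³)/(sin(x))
This is a 0/0 indeterminate form.

Apply L'Hôpital's rule: differentiate numerator and denominator separately.
  f(x) = x^3   ⇒   f'(x) = 3·x^2
  g(x) = sin(x)   ⇒   g'(x) = cos(x)
  lim(x→0) f'(x)/g'(x) = lim(x→0) (3·x^2)/(cos(x))
  = 0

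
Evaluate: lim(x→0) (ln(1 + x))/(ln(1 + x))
This is a 0/0 indeterminate form.

Apply L'Hôpital's rule: differentiate numerator and denominator separately.
  f(x) = ln(x + 1)   ⇒   f'(x) = 1/(x + 1)
  g(x) = ln(x + 1)   ⇒   g'(x) = 1/(x + 1)
  lim(x→0) f'(x)/g'(x) = lim(x→0) (1/(x + 1))/(1/(x + 1))
  = 1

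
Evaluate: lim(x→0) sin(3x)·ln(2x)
This is a 0·∞ indeterminate form.

Rewrite 0·∞ as a quotient (0/0 or ∞/∞ form), then apply L'Hôpital's rule:
  lim(x→0) sin(3x)·ln(2x) = 0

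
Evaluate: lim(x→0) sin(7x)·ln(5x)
This is a 0·∞ indeterminate form.

Rewrite 0·∞ as a quotient (0/0 or ∞/∞ form), then apply L'Hôpital's rule:
  lim(x→0) sin(7x)·ln(5x) = 0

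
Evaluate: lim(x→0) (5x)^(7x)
This is an exponential indeterminate form.

For exponential indeterminate forms, take the natural log:
  Let L = lim(x→0) (5x)^(7x)
  Then ln(L) = lim(x→0) [exponent × ln(base)]
  Evaluate using L'Hôpital or standard limits, then exponentiate.
  L = 1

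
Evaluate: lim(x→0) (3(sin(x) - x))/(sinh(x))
This is a 0/0 indeterminate form.

Apply L'Hôpital's rule: differentiate numerator and denominator separately.
  f(x) = -3·x + 3·sin(x)   ⇒   f'(x) = 3·cos(x) - 3
  g(x) = sinh(x)   ⇒   g'(x) = cosh(x)
  lim(x→0) f'(x)/g'(x) = lim(x→0) (3·cos(x) - 3)/(cosh(x))
  = 0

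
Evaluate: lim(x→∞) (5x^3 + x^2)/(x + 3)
This is an ∞/∞ indeterminate form.

Apply L'Hôpital's rule: differentiate numerator and denominator separately.
  f(x) = 5·x^3 + x^2   ⇒   f'(x) = 15·x^2 + 2·x
  g(x) = x + 3   ⇒   g'(x) = 1
  lim(x→∞) f'(x)/g'(x) = lim(x→∞) (15·x^2 + 2·x)/(1)
  = ∞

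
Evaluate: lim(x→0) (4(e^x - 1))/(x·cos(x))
This is a 0/0 indeterminate form.

Apply L'Hôpital's rule: differentiate numerator and denominator separately.
  f(x) = 4·e^(x) - 4   ⇒   f'(x) = 4·e^(x)
  g(x) = x·cos(x)   ⇒   g'(x) = -x·sin(x) + cos(x)
  lim(x→0) f'(x)/g'(x) = lim(x→0) (4·e^(x))/(-x·sin(x) + cos(x))
  = 4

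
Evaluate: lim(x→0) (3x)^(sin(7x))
This is an exponential indeterminate form.

For exponential indeterminate forms, take the natural log:
  Let L = lim(x→0) (3x)^(sin(7x))
  Then ln(L) = lim(x→0) [exponent × ln(base)]
  Evaluate using L'Hôpital or standard limits, then exponentiate.
  L = 1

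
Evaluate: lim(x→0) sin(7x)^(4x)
This is an exponential indeterminate form.

For exponential indeterminate forms, take the natural log:
  Let L = lim(x→0) sin(7x)^(4x)
  Then ln(L) = lim(x→0) [exponent × ln(base)]
  Evaluate using L'Hôpital or standard limits, then exponentiate.
  L = 1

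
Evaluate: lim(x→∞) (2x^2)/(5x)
This is an ∞/∞ indeterminate form.

Apply L'Hôpital's rule: differentiate numerator and denominator separately.
  f(x) = 2·x^2   ⇒   f'(x) = 4·x
  g(x) = 5·x   ⇒   g'(x) = 5
  lim(x→∞) f'(x)/g'(x) = lim(x→∞) (4·x)/(5)
  = ∞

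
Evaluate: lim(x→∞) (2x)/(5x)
This is an ∞/∞ indeterminate form.

Apply L'Hôpital's rule: differentiate numerator and denominator separately.
  f(x) = 2·x   ⇒   f'(x) = 2
  g(x) = 5·x   ⇒   g'(x) = 5
  lim(x→∞) f'(x)/g'(x) = lim(x→∞) (2)/(5)
  = 2/5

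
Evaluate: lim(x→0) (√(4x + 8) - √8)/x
This is a standard limit.

Factor or rationalize the expression:
  lim(x→0) (√(4x + 8) - √8)/x = sqrt(2)/2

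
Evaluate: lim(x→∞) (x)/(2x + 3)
This is an ∞/∞ indeterminate form.

Apply L'Hôpital's rule: differentiate numerator and denominator separately.
  f(x) = x   ⇒   f'(x) = 1
  g(x) = 2·x + 3   ⇒   g'(x) = 2
  lim(x→∞) f'(x)/g'(x) = lim(x→∞) (1)/(2)
  = 1/2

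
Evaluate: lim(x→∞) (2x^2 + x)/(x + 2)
This is an ∞/∞ indeterminate form.

Apply L'Hôpital's rule: differentiate numerator and denominator separately.
  f(x) = 2·x^2 + x   ⇒   f'(x) = 4·x + 1
  g(x) = x + 2   ⇒   g'(x) = 1
  lim(x→∞) f'(x)/g'(x) = lim(x→∞) (4·x + 1)/(1)
  = ∞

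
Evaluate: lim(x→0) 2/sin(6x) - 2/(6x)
This is an ∞-∞ indeterminate form.

Combine fractions or rationalize to convert ∞-∞ to 0/0 form:
  lim(x→0) 2/sin(6x) - 2/(6x) = 0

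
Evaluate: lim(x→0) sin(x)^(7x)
This is an exponential indeterminate form.

For exponential indeterminate forms, take the natural log:
  Let L = lim(x→0) sin(x)^(7x)
  Then ln(L) = lim(x→0) [exponent × ln(base)]
  Evaluate using L'Hôpital or standard limits, then exponentiate.
  L = 1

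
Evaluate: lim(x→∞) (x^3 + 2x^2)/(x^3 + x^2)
This is an ∞/∞ indeterminate form.

Apply L'Hôpital's rule: differentiate numerator and denominator separately.
  f(x) = x^3 + 2·x^2   ⇒   f'(x) = 3·x^2 + 4·x
  g(x) = x^3 + x^2   ⇒   g'(x) = 3·x^2 + 2·x
  lim(x→∞) f'(x)/g'(x) = lim(x→∞) (3·x^2 + 4·x)/(3·x^2 + 2·x)
  = 1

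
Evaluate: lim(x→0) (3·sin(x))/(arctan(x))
This is a 0/0 indeterminate form.

Apply L'Hôpital's rule: differentiate numerator and denominator separately.
  f(x) = 3·sin(x)   ⇒   f'(x) = 3·cos(x)
  g(x) = atan(x)   ⇒   g'(x) = 1/(x^2 + 1)
  lim(x→0) f'(x)/g'(x) = lim(x→0) (3·cos(x))/(1/(x^2 + 1))
  = 3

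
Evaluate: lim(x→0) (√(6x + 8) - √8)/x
This is a standard limit.

Factor or rationalize the expression:
  lim(x→0) (√(6x + 8) - √8)/x = 3·sqrt(2)/4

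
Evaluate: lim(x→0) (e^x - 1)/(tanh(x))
This is a 0/0 indeterminate form.

Apply L'Hôpital's rule: differentiate numerator and denominator separately.
  f(x) = e^(x) - 1   ⇒   f'(x) = e^(x)
  g(x) = tanh(x)   ⇒   g'(x) = 1 - tanh(x)^2
  lim(x→0) f'(x)/g'(x) = lim(x→0) (e^(x))/(1 - tanh(x)^2)
  = 1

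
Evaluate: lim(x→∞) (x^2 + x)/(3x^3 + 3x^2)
This is an ∞/∞ indeterminate form.

Apply L'Hôpital's rule: differentiate numerator and denominator separately.
  f(x) = x^2 + x   ⇒   f'(x) = 2·x + 1
  g(x) = 3·x^3 + 3·x^2   ⇒   g'(x) = 9·x^2 + 6·x
  lim(x→∞) f'(x)/g'(x) = lim(x→∞) (2·x + 1)/(9·x^2 + 6·x)
  = 0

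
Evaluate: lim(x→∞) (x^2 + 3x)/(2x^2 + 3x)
This is an ∞/∞ indeterminate form.

Apply L'Hôpital's rule: differentiate numerator and denominator separately.
  f(x) = x^2 + 3·x   ⇒   f'(x) = 2·x + 3
  g(x) = 2·x^2 + 3·x   ⇒   g'(x) = 4·x + 3
  lim(x→∞) f'(x)/g'(x) = lim(x→∞) (2·x + 3)/(4·x + 3)
  = 1/2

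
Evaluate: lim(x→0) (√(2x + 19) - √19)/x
This is a standard limit.

Factor or rationalize the expression:
  lim(x→0) (√(2x + 19) - √19)/x = sqrt(19)/19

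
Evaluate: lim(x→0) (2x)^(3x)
This is an exponential indeterminate form.

For exponential indeterminate forms, take the natural log:
  Let L = lim(x→0) (2x)^(3x)
  Then ln(L) = lim(x→0) [exponent × ln(base)]
  Evaluate using L'Hôpital or standard limits, then exponentiate.
  L = 1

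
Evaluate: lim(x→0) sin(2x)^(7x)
This is an exponential indeterminate form.

For exponential indeterminate forms, take the natural log:
  Let L = lim(x→0) sin(2x)^(7x)
  Then ln(L) = lim(x→0) [exponent × ln(base)]
  Evaluate using L'Hôpital or standard limits, then exponentiate.
  L = 1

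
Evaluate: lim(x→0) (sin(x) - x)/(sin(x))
This is a 0/0 indeterminate form.

Apply L'Hôpital's rule: differentiate numerator and denominator separately.
  f(x) = -x + sin(x)   ⇒   f'(x) = cos(x) - 1
  g(x) = sin(x)   ⇒   g'(x) = cos(x)
  lim(x→0) f'(x)/g'(x) = lim(x→0) (cos(x) - 1)/(cos(x))
  = 0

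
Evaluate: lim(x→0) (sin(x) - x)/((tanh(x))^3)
This is a 0/0 indeterminate form.

Apply L'Hôpital's rule: differentiate numerator and denominator separately.
  f(x) = -x + sin(x)   ⇒   f'(x) = cos(x) - 1
  g(x) = tanh(x)^3   ⇒   g'(x) = (3 - 3·tanh(x)^2)·tanh(x)^2
  lim(x→0) f'(x)/g'(x) = lim(x→0) (cos(x) - 1)/((3 - 3·tanh(x)^2)·tanh(x)^2)
  = -1/6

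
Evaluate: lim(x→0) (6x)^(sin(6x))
This is an exponential indeterminate form.

For exponential indeterminate forms, take the natural log:
  Let L = lim(x→0) (6x)^(sin(6x))
  Then ln(L) = lim(x→0) [exponent × ln(base)]
  Evaluate using L'Hôpital or standard limits, then exponentiate.
  L = 1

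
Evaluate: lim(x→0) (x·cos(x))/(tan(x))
This is a 0/0 indeterminate form.

Apply L'Hôpital's rule: differentiate numerator and denominator separately.
  f(x) = x·cos(x)   ⇒   f'(x) = -x·sin(x) + cos(x)
  g(x) = tan(x)   ⇒   g'(x) = tan(x)^2 + 1
  lim(x→0) f'(x)/g'(x) = lim(x→0) (-x·sin(x) + cos(x))/(tan(x)^2 + 1)
  = 1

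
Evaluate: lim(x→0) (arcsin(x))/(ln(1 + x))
This is a 0/0 indeterminate form.

Apply L'Hôpital's rule: differentiate numerator and denominator separately.
  f(x) = asin(x)   ⇒   f'(x) = 1/sqrt(1 - x^2)
  g(x) = ln(x + 1)   ⇒   g'(x) = 1/(x + 1)
  lim(x→0) f'(x)/g'(x) = lim(x→0) (1/sqrt(1 - x^2))/(1/(x + 1))
  = 1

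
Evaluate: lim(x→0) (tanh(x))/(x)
This is a 0/0 indeterminate form.

Apply L'Hôpital's rule: differentiate numerator and denominator separately.
  f(x) = tanh(x)   ⇒   f'(x) = 1 - tanh(x)^2
  g(x) = x   ⇒   g'(x) = 1
  lim(x→0) f'(x)/g'(x) = lim(x→0) (1 - tanh(x)^2)/(1)
  = 1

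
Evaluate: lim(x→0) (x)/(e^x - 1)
This is a 0/0 indeterminate form.

Apply L'Hôpital's rule: differentiate numerator and denominator separately.
  f(x) = x   ⇒   f'(x) = 1
  g(x) = e^(x) - 1   ⇒   g'(x) = e^(x)
  lim(x→0) f'(x)/g'(x) = lim(x→0) (1)/(e^(x))
  = 1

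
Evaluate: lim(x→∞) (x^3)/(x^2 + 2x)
This is an ∞/∞ indeterminate form.

Apply L'Hôpital's rule: differentiate numerator and denominator separately.
  f(x) = x^3   ⇒   f'(x) = 3·x^2
  g(x) = x^2 + 2·x   ⇒   g'(x) = 2·x + 2
  lim(x→∞) f'(x)/g'(x) = lim(x→∞) (3·x^2)/(2·x + 2)
  = ∞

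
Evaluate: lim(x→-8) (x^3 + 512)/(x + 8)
This is a standard limit.

Factor or rationalize the expression:
  lim(x→-8) (x^3 + 512)/(x + 8) = 192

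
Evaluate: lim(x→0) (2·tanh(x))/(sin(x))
This is a 0/0 indeterminate form.

Apply L'Hôpital's rule: differentiate numerator and denominator separately.
  f(x) = 2·tanh(x)   ⇒   f'(x) = 2 - 2·tanh(x)^2
  g(x) = sin(x)   ⇒   g'(x) = cos(x)
  lim(x→0) f'(x)/g'(x) = lim(x→0) (2 - 2·tanh(x)^2)/(cos(x))
  = 2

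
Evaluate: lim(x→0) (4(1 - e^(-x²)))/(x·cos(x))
This is a 0/0 indeterminate form.

Apply L'Hôpital's rule: differentiate numerator and denominator separately.
  f(x) = 4 - 4·e^(-x^2)   ⇒   f'(x) = 8·x·e^(-x^2)
  g(x) = x·cos(x)   ⇒   g'(x) = -x·sin(x) + cos(x)
  lim(x→0) f'(x)/g'(x) = lim(x→0) (8·x·e^(-x^2))/(-x·sin(x) + cos(x))
  = 0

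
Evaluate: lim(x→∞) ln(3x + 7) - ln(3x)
This is an ∞-∞ indeterminate form.

Combine fractions or rationalize to convert ∞-∞ to 0/0 form:
  lim(x→∞) ln(3x + 7) - ln(3x) = 0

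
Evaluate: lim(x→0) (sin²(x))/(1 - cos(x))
This is a 0/0 indeterminate form.

Apply L'Hôpital's rule: differentiate numerator and denominator separately.
  f(x) = sin(x)^2   ⇒   f'(x) = 2·sin(x)·cos(x)
  g(x) = 1 - cos(x)   ⇒   g'(x) = sin(x)
  lim(x→0) f'(x)/g'(x) = lim(x→0) (2·sin(x)·cos(x))/(sin(x))
  = 2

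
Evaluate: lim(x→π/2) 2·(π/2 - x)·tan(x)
This is a 0·∞ indeterminate form.

Rewrite 0·∞ as a quotient (0/0 or ∞/∞ form), then apply L'Hôpital's rule:
  lim(x→π/2) 2·(π/2 - x)·tan(x) = 2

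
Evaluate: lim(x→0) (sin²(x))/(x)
This is a 0/0 indeterminate form.

Apply L'Hôpital's rule: differentiate numerator and denominator separately.
  f(x) = sin(x)^2   ⇒   f'(x) = 2·sin(x)·cos(x)
  g(x) = x   ⇒   g'(x) = 1
  lim(x→0) f'(x)/g'(x) = lim(x→0) (2·sin(x)·cos(x))/(1)
  = 0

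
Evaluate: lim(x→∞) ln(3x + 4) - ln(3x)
This is an ∞-∞ indeterminate form.

Combine fractions or rationalize to convert ∞-∞ to 0/0 form:
  lim(x→∞) ln(3x + 4) - ln(3x) = 0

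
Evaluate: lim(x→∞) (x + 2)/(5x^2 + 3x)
This is an ∞/∞ indeterminate form.

Apply L'Hôpital's rule: differentiate numerator and denominator separately.
  f(x) = x + 2   ⇒   f'(x) = 1
  g(x) = 5·x^2 + 3·x   ⇒   g'(x) = 10·x + 3
  lim(x→∞) f'(x)/g'(x) = lim(x→∞) (1)/(10·x + 3)
  = 0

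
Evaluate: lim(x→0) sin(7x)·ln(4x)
This is a 0·∞ indeterminate form.

Rewrite 0·∞ as a quotient (0/0 or ∞/∞ form), then apply L'Hôpital's rule:
  lim(x→0) sin(7x)·ln(4x) = 0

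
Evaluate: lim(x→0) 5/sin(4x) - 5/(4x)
This is an ∞-∞ indeterminate form.

Combine fractions or rationalize to convert ∞-∞ to 0/0 form:
  lim(x→0) 5/sin(4x) - 5/(4x) = 0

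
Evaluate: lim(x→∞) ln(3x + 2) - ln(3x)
This is an ∞-∞ indeterminate form.

Combine fractions or rationalize to convert ∞-∞ to 0/0 form:
  lim(x→∞) ln(3x + 2) - ln(3x) = 0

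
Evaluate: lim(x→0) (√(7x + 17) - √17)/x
This is a standard limit.

Factor or rationalize the expression:
  lim(x→0) (√(7x + 17) - √17)/x = 7·sqrt(17)/34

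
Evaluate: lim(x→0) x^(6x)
This is an exponential indeterminate form.

For exponential indeterminate forms, take the natural log:
  Let L = lim(x→0) x^(6x)
  Then ln(L) = lim(x→0) [exponent × ln(base)]
  Evaluate using L'Hôpital or standard limits, then exponentiate.
  L = 1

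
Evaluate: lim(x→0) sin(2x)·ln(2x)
This is a 0·∞ indeterminate form.

Rewrite 0·∞ as a quotient (0/0 or ∞/∞ form), then apply L'Hôpital's rule:
  lim(x→0) sin(2x)·ln(2x) = 0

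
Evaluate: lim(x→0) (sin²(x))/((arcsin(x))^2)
This is a 0/0 indeterminate form.

Apply L'Hôpital's rule: differentiate numerator and denominator separately.
  f(x) = sin(x)^2   ⇒   f'(x) = 2·sin(x)·cos(x)
  g(x) = asin(x)^2   ⇒   g'(x) = 2·asin(x)/sqrt(1 - x^2)
  lim(x→0) f'(x)/g'(x) = lim(x→0) (2·sin(x)·cos(x))/(2·asin(x)/sqrt(1 - x^2))
  = 1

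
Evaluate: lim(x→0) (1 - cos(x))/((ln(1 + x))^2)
This is a 0/0 indeterminate form.

Apply L'Hôpital's rule: differentiate numerator and denominator separately.
  f(x) = 1 - cos(x)   ⇒   f'(x) = sin(x)
  g(x) = ln(x + 1)^2   ⇒   g'(x) = 2·ln(x + 1)/(x + 1)
  lim(x→0) f'(x)/g'(x) = lim(x→0) (sin(x))/(2·ln(x + 1)/(x + 1))
  = 1/2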